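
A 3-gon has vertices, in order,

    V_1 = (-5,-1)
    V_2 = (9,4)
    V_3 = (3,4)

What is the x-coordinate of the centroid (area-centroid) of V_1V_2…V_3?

7/3

Apply the shoelace formula. First the cross-terms c_i = x_i·y_{i+1} − x_{i+1}·y_i:
  -11, 24, 17  ⇒  2A = 30, A = 15.
Then Σ (x_i + x_{i+1})·c_i = 210, so x̄ = 210 / (6·15) = 7/3.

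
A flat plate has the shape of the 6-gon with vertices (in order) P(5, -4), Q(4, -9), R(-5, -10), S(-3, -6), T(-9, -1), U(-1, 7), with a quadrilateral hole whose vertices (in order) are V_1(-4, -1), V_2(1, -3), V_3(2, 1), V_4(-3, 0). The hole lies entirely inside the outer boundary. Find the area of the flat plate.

117

Outer boundary:
Cross-terms: -29, -85, 0, -51, -64, -31  ⇒  Σ = -260
Area = |Σ|/2 = 130.
Hole:
Apply the shoelace formula: 2A = Σ (x_i·y_{i+1} − x_{i+1}·y_i), indices taken mod 4.
Σ = (13) + (7) + (3) + (3) = 26
Area = |Σ|/2 = 13.
Net area = 130 − 13 = 117.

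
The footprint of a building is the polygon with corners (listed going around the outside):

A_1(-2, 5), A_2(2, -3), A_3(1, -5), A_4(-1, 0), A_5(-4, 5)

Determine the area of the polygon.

15.5

Apply Gauss's area formula: 2A = Σ (x_i·y_{i+1} − x_{i+1}·y_i), indices taken mod 5.
A_1→A_2: (-2)(-3) − (2)(5) = -4
A_2→A_3: (2)(-5) − (1)(-3) = -7
A_3→A_4: (1)(0) − (-1)(-5) = -5
A_4→A_5: (-1)(5) − (-4)(0) = -5
A_5→A_1: (-4)(5) − (-2)(5) = -10
Σ = -31
Area = |Σ|/2 = 15.5.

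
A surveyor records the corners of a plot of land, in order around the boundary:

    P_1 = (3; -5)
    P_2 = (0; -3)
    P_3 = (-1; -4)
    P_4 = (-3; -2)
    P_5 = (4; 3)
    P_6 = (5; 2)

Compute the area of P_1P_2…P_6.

30.5

Σ = (-9) + (-3) + (-10) + (-1) + (-7) + (-31) = -61
Area = |Σ|/2 = 30.5.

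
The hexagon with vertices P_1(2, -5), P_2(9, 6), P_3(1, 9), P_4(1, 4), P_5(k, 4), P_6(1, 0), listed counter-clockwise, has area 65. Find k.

-2

Write out the shoelace sum; only the two edges meeting at P_5 involve k:
2·Area = [(1·4 − k·4) + (k·0 − 1·4)] + 122
       = -4·k + 122 = 130
⇒ k = -2.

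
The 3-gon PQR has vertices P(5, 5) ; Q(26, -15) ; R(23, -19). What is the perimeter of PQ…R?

|PQ| = √((21)² + (-20)²) = √841 = 29
|QR| = √((-3)² + (-4)²) = √25 = 5
|RP| = √((-18)² + (24)²) = √900 = 30
Perimeter = 29 + 5 + 30 = 64.

64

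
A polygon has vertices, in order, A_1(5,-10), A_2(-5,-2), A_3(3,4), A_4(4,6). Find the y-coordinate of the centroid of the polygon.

-496/213

Apply the surveyor's formula. First the cross-terms c_i = x_i·y_{i+1} − x_{i+1}·y_i:
  -60, -14, 2, -70  ⇒  2A = -142, A = -71.
Then Σ (y_i + y_{i+1})·c_i = 992, so ȳ = 992 / (6·(-71)) = -496/213.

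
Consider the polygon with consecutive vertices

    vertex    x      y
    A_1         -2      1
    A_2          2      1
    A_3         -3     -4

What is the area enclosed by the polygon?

Apply the surveyor's formula: 2A = Σ (x_i·y_{i+1} − x_{i+1}·y_i), indices taken mod 3.
Σ = (-4) + (-5) + (-11) = -20
Area = |Σ|/2 = 10.

10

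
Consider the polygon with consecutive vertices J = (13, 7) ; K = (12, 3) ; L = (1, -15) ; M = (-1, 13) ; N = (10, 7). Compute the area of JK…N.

Apply Gauss's area formula: 2A = Σ (x_i·y_{i+1} − x_{i+1}·y_i), indices taken mod 5.
Σ = (-45) + (-183) + (-2) + (-137) + (-21) = -388
Area = |Σ|/2 = 194.

194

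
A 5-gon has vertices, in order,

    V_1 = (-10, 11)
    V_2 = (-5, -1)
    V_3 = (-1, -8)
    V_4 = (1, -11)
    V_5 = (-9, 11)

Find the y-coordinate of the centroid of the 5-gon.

30/23

Apply the shoelace formula. First the cross-terms c_i = x_i·y_{i+1} − x_{i+1}·y_i:
  65, 39, 19, -88, 11  ⇒  2A = 46, A = 23.
Then Σ (y_i + y_{i+1})·c_i = 180, so ȳ = 180 / (6·23) = 30/23.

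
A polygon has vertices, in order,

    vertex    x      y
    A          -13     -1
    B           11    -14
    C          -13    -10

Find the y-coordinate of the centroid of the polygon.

-25/3

Apply the shoelace (surveyor's) formula. First the cross-terms c_i = x_i·y_{i+1} − x_{i+1}·y_i:
  193, -292, -117  ⇒  2A = -216, A = -108.
Then Σ (y_i + y_{i+1})·c_i = 5400, so ȳ = 5400 / (6·(-108)) = -25/3.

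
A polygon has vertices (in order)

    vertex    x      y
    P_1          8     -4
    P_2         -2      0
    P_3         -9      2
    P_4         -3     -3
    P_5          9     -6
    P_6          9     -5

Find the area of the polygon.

Apply Gauss's area formula: 2A = Σ (x_i·y_{i+1} − x_{i+1}·y_i), indices taken mod 6.
P_1→P_2: (8)(0) − (-2)(-4) = -8
P_2→P_3: (-2)(2) − (-9)(0) = -4
P_3→P_4: (-9)(-3) − (-3)(2) = 33
P_4→P_5: (-3)(-6) − (9)(-3) = 45
P_5→P_6: (9)(-5) − (9)(-6) = 9
P_6→P_1: (9)(-4) − (8)(-5) = 4
Σ = 79
Area = |Σ|/2 = 39.5.

39.5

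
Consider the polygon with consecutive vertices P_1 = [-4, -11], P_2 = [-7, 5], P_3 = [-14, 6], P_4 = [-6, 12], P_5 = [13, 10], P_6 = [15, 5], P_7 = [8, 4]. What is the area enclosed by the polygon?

Apply the shoelace (surveyor's) formula: 2A = Σ (x_i·y_{i+1} − x_{i+1}·y_i), indices taken mod 7.
P_1→P_2: (-4)(5) − (-7)(-11) = -97
P_2→P_3: (-7)(6) − (-14)(5) = 28
P_3→P_4: (-14)(12) − (-6)(6) = -132
P_4→P_5: (-6)(10) − (13)(12) = -216
P_5→P_6: (13)(5) − (15)(10) = -85
P_6→P_7: (15)(4) − (8)(5) = 20
P_7→P_1: (8)(-11) − (-4)(4) = -72
Σ = -554
Area = |Σ|/2 = 277.

277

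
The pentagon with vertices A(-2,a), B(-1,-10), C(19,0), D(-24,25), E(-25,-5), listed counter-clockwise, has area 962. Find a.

-21

Write out the shoelace sum; only the two edges meeting at A involve a:
2·Area = [((-25)·a − (-2)·(-5)) + ((-2)·(-10) − (-1)·a)] + 1410
       = -24·a + 1420 = 1924
⇒ a = -21.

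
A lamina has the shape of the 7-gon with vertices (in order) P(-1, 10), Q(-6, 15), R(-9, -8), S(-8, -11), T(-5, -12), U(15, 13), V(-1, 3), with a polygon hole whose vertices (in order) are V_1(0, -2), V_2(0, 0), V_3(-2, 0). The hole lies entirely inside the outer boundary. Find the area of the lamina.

Outer boundary:
Σ = (45) + (183) + (35) + (41) + (115) + (58) + (-7) = 470
Area = |Σ|/2 = 235.
Hole:
V_1→V_2: (0)(0) − (0)(-2) = 0
V_2→V_3: (0)(0) − (-2)(0) = 0
V_3→V_1: (-2)(-2) − (0)(0) = 4
Σ = 4
Area = |Σ|/2 = 2.
Net area = 235 − 2 = 233.

233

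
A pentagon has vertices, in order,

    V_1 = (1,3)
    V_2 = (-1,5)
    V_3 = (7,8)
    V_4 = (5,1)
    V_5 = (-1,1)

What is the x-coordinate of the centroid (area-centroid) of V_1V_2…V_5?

35/11

Apply Gauss's area formula. First the cross-terms c_i = x_i·y_{i+1} − x_{i+1}·y_i:
  8, -43, -33, 6, -4  ⇒  2A = -66, A = -33.
Then Σ (x_i + x_{i+1})·c_i = -630, so x̄ = -630 / (6·(-33)) = 35/11.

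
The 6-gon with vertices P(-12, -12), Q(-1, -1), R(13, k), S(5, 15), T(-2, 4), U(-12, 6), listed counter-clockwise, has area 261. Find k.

The doubled signed area Σ (x_i y_{i+1} − x_{i+1} y_i) is linear in k.
With k=0 it equals 510; the coefficient of k is -6 (from the two edges through R).
So -6·k + 510 = 2·261 = 522 ⇒ k = -2.

-2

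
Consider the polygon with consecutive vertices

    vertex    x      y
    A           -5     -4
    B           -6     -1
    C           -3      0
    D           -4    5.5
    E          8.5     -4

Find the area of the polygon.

Cross-terms: -19, -3, -16.5, -30.75, -54  ⇒  Σ = -123.25
Area = |Σ|/2 = 61.625.

61.625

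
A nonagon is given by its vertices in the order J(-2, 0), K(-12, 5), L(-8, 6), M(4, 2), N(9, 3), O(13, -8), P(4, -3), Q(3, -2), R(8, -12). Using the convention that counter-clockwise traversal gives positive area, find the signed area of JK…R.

-124.5

Apply the shoelace (surveyor's) formula: 2A = Σ (x_i·y_{i+1} − x_{i+1}·y_i), indices taken mod 9.
Σ = (-10) + (-32) + (-40) + (-6) + (-111) + (-7) + (1) + (-20) + (-24) = -249
Signed area = Σ/2 = -124.5 (negative ⇒ clockwise traversal).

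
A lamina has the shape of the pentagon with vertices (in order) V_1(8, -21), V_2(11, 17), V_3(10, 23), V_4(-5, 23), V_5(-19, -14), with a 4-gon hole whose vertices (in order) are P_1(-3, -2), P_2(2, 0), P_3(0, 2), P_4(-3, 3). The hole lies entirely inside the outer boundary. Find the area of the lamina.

892

Outer boundary:
Apply Gauss's area formula: 2A = Σ (x_i·y_{i+1} − x_{i+1}·y_i), indices taken mod 5.
Σ = (367) + (83) + (345) + (507) + (511) = 1813
Area = |Σ|/2 = 906.5.
Hole:
Apply the surveyor's formula: 2A = Σ (x_i·y_{i+1} − x_{i+1}·y_i), indices taken mod 4.
Cross-terms: 4, 4, 6, 15  ⇒  Σ = 29
Area = |Σ|/2 = 14.5.
Net area = 906.5 − 14.5 = 892.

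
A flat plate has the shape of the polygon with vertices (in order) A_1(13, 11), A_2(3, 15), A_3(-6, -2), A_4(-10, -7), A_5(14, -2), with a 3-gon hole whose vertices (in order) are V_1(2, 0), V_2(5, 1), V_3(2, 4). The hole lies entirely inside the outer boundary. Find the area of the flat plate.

277

Outer boundary:
Apply Gauss's area formula: 2A = Σ (x_i·y_{i+1} − x_{i+1}·y_i), indices taken mod 5.
Σ = (162) + (84) + (22) + (118) + (180) = 566
Area = |Σ|/2 = 283.
Hole:
Apply Gauss's area formula: 2A = Σ (x_i·y_{i+1} − x_{i+1}·y_i), indices taken mod 3.
V_1→V_2: (2)(1) − (5)(0) = 2
V_2→V_3: (5)(4) − (2)(1) = 18
V_3→V_1: (2)(0) − (2)(4) = -8
Σ = 12
Area = |Σ|/2 = 6.
Net area = 283 − 6 = 277.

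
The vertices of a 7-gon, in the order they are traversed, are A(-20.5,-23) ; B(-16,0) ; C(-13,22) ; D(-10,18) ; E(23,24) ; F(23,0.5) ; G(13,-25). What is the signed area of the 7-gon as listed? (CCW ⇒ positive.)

-1660.75

Cross-terms: -368, -352, -14, -654, -540.5, -581.5, -811.5  ⇒  Σ = -3321.5
Signed area = Σ/2 = -1660.75 (negative ⇒ clockwise traversal).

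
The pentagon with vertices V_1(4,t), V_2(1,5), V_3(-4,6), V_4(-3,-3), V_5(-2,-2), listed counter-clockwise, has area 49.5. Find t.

-5

Write out the shoelace sum; only the two edges meeting at V_1 involve t:
2·Area = [((-2)·t − 4·(-2)) + (4·5 − 1·t)] + 56
       = -3·t + 84 = 99
⇒ t = -5.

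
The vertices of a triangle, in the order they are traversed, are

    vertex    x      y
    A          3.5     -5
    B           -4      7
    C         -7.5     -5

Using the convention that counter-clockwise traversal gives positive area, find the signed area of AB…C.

Apply Gauss's area formula: 2A = Σ (x_i·y_{i+1} − x_{i+1}·y_i), indices taken mod 3.
Σ = (4.5) + (72.5) + (55) = 132
Signed area = Σ/2 = 66 (positive ⇒ counter-clockwise traversal).

66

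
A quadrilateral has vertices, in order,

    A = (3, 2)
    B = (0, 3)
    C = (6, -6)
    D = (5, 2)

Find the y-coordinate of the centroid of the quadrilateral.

-53/111

Apply Gauss's area formula. First the cross-terms c_i = x_i·y_{i+1} − x_{i+1}·y_i:
  9, -18, 42, 4  ⇒  2A = 37, A = 18.5.
Then Σ (y_i + y_{i+1})·c_i = -53, so ȳ = -53 / (6·18.5) = -53/111.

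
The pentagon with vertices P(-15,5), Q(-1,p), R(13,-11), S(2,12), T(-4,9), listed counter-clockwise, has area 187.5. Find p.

0

The doubled signed area Σ (x_i y_{i+1} − x_{i+1} y_i) is linear in p.
With p=0 it equals 375; the coefficient of p is -28 (from the two edges through Q).
So -28·p + 375 = 2·187.5 = 375 ⇒ p = 0.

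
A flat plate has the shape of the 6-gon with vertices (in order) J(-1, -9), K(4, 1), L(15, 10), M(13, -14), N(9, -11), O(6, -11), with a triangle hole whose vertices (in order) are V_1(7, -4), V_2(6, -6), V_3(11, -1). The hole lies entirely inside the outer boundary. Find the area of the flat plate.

195

Outer boundary:
Apply the surveyor's formula: 2A = Σ (x_i·y_{i+1} − x_{i+1}·y_i), indices taken mod 6.
Σ = (35) + (25) + (-340) + (-17) + (-33) + (-65) = -395
Area = |Σ|/2 = 197.5.
Hole:
Apply the surveyor's formula: 2A = Σ (x_i·y_{i+1} − x_{i+1}·y_i), indices taken mod 3.
V_1→V_2: (7)(-6) − (6)(-4) = -18
V_2→V_3: (6)(-1) − (11)(-6) = 60
V_3→V_1: (11)(-4) − (7)(-1) = -37
Σ = 5
Area = |Σ|/2 = 2.5.
Net area = 197.5 − 2.5 = 195.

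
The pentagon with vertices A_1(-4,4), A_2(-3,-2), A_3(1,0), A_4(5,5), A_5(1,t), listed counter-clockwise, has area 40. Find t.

Write out the shoelace sum; only the two edges meeting at A_5 involve t:
2·Area = [(5·t − 1·5) + (1·4 − (-4)·t)] + 27
       = 9·t + 26 = 80
⇒ t = 6.

6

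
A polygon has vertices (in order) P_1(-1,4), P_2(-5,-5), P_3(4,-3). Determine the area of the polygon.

36.5

Apply Gauss's area formula: 2A = Σ (x_i·y_{i+1} − x_{i+1}·y_i), indices taken mod 3.
Σ = (25) + (35) + (13) = 73
Area = |Σ|/2 = 36.5.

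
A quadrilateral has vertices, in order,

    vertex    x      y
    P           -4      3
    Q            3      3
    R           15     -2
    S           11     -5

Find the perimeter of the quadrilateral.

42

|PQ| = √((7)² + (0)²) = √49 = 7
|QR| = √((12)² + (-5)²) = √169 = 13
|RS| = √((-4)² + (-3)²) = √25 = 5
|SP| = √((-15)² + (8)²) = √289 = 17
Perimeter = 7 + 13 + 5 + 17 = 42.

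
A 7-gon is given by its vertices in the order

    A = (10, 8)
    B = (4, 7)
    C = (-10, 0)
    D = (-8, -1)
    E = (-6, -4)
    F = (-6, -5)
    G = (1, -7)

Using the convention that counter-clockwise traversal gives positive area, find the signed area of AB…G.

Apply the surveyor's formula: 2A = Σ (x_i·y_{i+1} − x_{i+1}·y_i), indices taken mod 7.
Σ = (38) + (70) + (10) + (26) + (6) + (47) + (78) = 275
Signed area = Σ/2 = 137.5 (positive ⇒ counter-clockwise traversal).

137.5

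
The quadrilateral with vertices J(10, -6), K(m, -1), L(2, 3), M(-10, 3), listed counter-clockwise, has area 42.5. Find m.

3

Write out the shoelace sum; only the two edges meeting at K involve m:
2·Area = [(10·(-1) − m·(-6)) + (m·3 − 2·(-1))] + 66
       = 9·m + 58 = 85
⇒ m = 3.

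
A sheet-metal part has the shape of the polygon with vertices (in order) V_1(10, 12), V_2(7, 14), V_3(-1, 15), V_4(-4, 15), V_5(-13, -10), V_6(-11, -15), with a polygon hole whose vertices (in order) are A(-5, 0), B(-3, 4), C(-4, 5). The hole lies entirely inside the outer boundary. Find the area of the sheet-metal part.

Outer boundary:
Apply the shoelace (surveyor's) formula: 2A = Σ (x_i·y_{i+1} − x_{i+1}·y_i), indices taken mod 6.
Cross-terms: 56, 119, 45, 235, 85, 18  ⇒  Σ = 558
Area = |Σ|/2 = 279.
Hole:
Apply the surveyor's formula: 2A = Σ (x_i·y_{i+1} − x_{i+1}·y_i), indices taken mod 3.
Σ = (-20) + (1) + (25) = 6
Area = |Σ|/2 = 3.
Net area = 279 − 3 = 276.

276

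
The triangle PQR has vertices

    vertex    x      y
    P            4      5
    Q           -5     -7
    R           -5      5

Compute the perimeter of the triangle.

36

|PQ| = √((-9)² + (-12)²) = √225 = 15
|QR| = √((0)² + (12)²) = √144 = 12
|RP| = √((9)² + (0)²) = √81 = 9
Perimeter = 15 + 12 + 9 = 36.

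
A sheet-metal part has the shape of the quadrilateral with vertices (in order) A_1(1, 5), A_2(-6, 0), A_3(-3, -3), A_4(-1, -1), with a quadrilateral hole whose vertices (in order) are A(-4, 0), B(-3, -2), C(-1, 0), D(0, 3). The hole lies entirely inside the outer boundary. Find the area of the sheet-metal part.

Outer boundary:
Apply Gauss's area formula: 2A = Σ (x_i·y_{i+1} − x_{i+1}·y_i), indices taken mod 4.
Cross-terms: 30, 18, 0, -4  ⇒  Σ = 44
Area = |Σ|/2 = 22.
Hole:
Apply the surveyor's formula: 2A = Σ (x_i·y_{i+1} − x_{i+1}·y_i), indices taken mod 4.
Cross-terms: 8, -2, -3, 12  ⇒  Σ = 15
Area = |Σ|/2 = 7.5.
Net area = 22 − 7.5 = 14.5.

14.5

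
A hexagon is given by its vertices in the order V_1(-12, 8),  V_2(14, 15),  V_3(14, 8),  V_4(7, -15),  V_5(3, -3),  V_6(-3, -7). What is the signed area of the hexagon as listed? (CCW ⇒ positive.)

Σ = (-292) + (-98) + (-266) + (24) + (-30) + (-108) = -770
Signed area = Σ/2 = -385 (negative ⇒ clockwise traversal).

-385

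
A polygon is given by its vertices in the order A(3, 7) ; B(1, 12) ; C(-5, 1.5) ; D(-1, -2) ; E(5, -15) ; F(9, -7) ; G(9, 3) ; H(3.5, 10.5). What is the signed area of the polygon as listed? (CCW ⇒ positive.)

197

Apply Gauss's area formula: 2A = Σ (x_i·y_{i+1} − x_{i+1}·y_i), indices taken mod 8.
Cross-terms: 29, 61.5, 11.5, 25, 100, 90, 84, -7  ⇒  Σ = 394
Signed area = Σ/2 = 197 (positive ⇒ counter-clockwise traversal).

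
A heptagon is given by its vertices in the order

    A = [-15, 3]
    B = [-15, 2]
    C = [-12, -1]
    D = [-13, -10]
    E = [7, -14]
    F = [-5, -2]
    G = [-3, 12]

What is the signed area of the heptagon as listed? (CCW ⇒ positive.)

Σ = (15) + (39) + (107) + (252) + (-84) + (-66) + (171) = 434
Signed area = Σ/2 = 217 (positive ⇒ counter-clockwise traversal).

217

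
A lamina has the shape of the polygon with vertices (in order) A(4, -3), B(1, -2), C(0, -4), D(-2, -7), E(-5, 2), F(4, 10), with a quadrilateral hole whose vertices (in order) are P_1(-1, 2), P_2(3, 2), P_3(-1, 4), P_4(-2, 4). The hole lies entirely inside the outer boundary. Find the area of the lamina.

78

Outer boundary:
Apply the shoelace formula: 2A = Σ (x_i·y_{i+1} − x_{i+1}·y_i), indices taken mod 6.
Cross-terms: -5, -4, -8, -39, -58, -52  ⇒  Σ = -166
Area = |Σ|/2 = 83.
Hole:
Σ = (-8) + (14) + (4) + (0) = 10
Area = |Σ|/2 = 5.
Net area = 83 − 5 = 78.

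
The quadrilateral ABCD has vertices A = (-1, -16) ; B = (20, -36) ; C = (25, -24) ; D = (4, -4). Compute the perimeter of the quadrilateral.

84

|AB| = √((21)² + (-20)²) = √841 = 29
|BC| = √((5)² + (12)²) = √169 = 13
|CD| = √((-21)² + (20)²) = √841 = 29
|DA| = √((-5)² + (-12)²) = √169 = 13
Perimeter = 29 + 13 + 29 + 13 = 84.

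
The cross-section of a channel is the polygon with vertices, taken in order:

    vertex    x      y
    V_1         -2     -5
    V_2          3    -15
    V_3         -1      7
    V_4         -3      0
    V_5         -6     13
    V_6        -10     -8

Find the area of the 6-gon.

122.5

Apply the shoelace formula: 2A = Σ (x_i·y_{i+1} − x_{i+1}·y_i), indices taken mod 6.
Cross-terms: 45, 6, 21, -39, 178, 34  ⇒  Σ = 245
Area = |Σ|/2 = 122.5.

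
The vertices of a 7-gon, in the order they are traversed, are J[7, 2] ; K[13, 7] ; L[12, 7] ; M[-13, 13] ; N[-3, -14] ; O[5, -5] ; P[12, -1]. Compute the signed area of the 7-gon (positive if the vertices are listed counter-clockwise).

Apply the shoelace formula: 2A = Σ (x_i·y_{i+1} − x_{i+1}·y_i), indices taken mod 7.
J→K: (7)(7) − (13)(2) = 23
K→L: (13)(7) − (12)(7) = 7
L→M: (12)(13) − (-13)(7) = 247
M→N: (-13)(-14) − (-3)(13) = 221
N→O: (-3)(-5) − (5)(-14) = 85
O→P: (5)(-1) − (12)(-5) = 55
P→J: (12)(2) − (7)(-1) = 31
Σ = 669
Signed area = Σ/2 = 334.5 (positive ⇒ counter-clockwise traversal).

334.5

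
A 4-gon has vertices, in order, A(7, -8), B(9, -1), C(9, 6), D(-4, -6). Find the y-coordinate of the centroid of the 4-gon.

Apply the shoelace formula. First the cross-terms c_i = x_i·y_{i+1} − x_{i+1}·y_i:
  65, 63, -30, 74  ⇒  2A = 172, A = 86.
Then Σ (y_i + y_{i+1})·c_i = -1306, so ȳ = -1306 / (6·86) = -653/258.

-653/258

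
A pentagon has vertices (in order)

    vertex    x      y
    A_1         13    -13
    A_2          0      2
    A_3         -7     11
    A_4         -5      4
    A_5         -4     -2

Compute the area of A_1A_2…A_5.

Apply the surveyor's formula: 2A = Σ (x_i·y_{i+1} − x_{i+1}·y_i), indices taken mod 5.
Σ = (26) + (14) + (27) + (26) + (78) = 171
Area = |Σ|/2 = 85.5.

85.5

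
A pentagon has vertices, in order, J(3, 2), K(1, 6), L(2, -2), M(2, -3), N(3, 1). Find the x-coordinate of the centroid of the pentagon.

Apply Gauss's area formula. First the cross-terms c_i = x_i·y_{i+1} − x_{i+1}·y_i:
  16, -14, -2, 11, 3  ⇒  2A = 14, A = 7.
Then Σ (x_i + x_{i+1})·c_i = 87, so x̄ = 87 / (6·7) = 29/14.

29/14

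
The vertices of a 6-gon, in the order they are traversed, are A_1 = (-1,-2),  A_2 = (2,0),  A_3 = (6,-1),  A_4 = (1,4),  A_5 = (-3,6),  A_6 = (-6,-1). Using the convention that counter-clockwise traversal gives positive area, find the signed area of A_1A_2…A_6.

47.5

Σ = (4) + (-2) + (25) + (18) + (39) + (11) = 95
Signed area = Σ/2 = 47.5 (positive ⇒ counter-clockwise traversal).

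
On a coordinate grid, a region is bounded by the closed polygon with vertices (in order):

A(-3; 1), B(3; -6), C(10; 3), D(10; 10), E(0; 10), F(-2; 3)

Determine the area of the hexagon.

140.5

A→B: (-3)(-6) − (3)(1) = 15
B→C: (3)(3) − (10)(-6) = 69
C→D: (10)(10) − (10)(3) = 70
D→E: (10)(10) − (0)(10) = 100
E→F: (0)(3) − (-2)(10) = 20
F→A: (-2)(1) − (-3)(3) = 7
Σ = 281
Area = |Σ|/2 = 140.5.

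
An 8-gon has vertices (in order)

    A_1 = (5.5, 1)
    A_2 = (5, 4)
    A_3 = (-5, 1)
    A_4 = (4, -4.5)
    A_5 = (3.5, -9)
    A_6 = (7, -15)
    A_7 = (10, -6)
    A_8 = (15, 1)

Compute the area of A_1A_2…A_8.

Apply the surveyor's formula: 2A = Σ (x_i·y_{i+1} − x_{i+1}·y_i), indices taken mod 8.
Cross-terms: 17, 25, 18.5, -20.25, 10.5, 108, 100, 9.5  ⇒  Σ = 268.25
Area = |Σ|/2 = 134.125.

134.125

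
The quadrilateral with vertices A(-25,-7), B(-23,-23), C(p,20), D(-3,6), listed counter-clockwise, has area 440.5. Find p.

24

Write out the shoelace sum; only the two edges meeting at C involve p:
2·Area = [((-23)·20 − p·(-23)) + (p·6 − (-3)·20)] + 585
       = 29·p + 185 = 881
⇒ p = 24.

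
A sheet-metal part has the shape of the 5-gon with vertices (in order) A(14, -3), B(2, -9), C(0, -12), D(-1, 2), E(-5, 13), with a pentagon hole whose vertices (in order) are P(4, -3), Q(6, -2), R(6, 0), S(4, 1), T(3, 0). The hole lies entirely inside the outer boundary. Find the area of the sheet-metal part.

Outer boundary:
Apply the surveyor's formula: 2A = Σ (x_i·y_{i+1} − x_{i+1}·y_i), indices taken mod 5.
Cross-terms: -120, -24, -12, -3, -167  ⇒  Σ = -326
Area = |Σ|/2 = 163.
Hole:
P→Q: (4)(-2) − (6)(-3) = 10
Q→R: (6)(0) − (6)(-2) = 12
R→S: (6)(1) − (4)(0) = 6
S→T: (4)(0) − (3)(1) = -3
T→P: (3)(-3) − (4)(0) = -9
Σ = 16
Area = |Σ|/2 = 8.
Net area = 163 − 8 = 155.

155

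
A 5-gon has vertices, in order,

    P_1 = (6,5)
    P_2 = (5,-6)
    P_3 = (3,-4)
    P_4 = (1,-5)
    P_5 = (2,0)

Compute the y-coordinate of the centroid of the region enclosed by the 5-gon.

-10/9

Apply Gauss's area formula. First the cross-terms c_i = x_i·y_{i+1} − x_{i+1}·y_i:
  -61, -2, -11, 10, 10  ⇒  2A = -54, A = -27.
Then Σ (y_i + y_{i+1})·c_i = 180, so ȳ = 180 / (6·(-27)) = -10/9.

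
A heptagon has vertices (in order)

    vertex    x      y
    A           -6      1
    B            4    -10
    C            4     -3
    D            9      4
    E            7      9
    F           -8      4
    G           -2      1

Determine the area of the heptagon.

142

Σ = (56) + (28) + (43) + (53) + (100) + (0) + (4) = 284
Area = |Σ|/2 = 142.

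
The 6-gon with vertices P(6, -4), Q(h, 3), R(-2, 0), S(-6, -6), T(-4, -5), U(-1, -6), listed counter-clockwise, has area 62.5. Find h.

Write out the shoelace sum; only the two edges meeting at Q involve h:
2·Area = [(6·3 − h·(-4)) + (h·0 − (-2)·3)] + 77
       = 4·h + 101 = 125
⇒ h = 6.

6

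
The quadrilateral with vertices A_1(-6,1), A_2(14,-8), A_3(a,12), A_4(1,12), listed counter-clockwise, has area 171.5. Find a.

4

The doubled signed area Σ (x_i y_{i+1} − x_{i+1} y_i) is linear in a.
With a=0 it equals 263; the coefficient of a is 20 (from the two edges through A_3).
So 20·a + 263 = 2·171.5 = 343 ⇒ a = 4.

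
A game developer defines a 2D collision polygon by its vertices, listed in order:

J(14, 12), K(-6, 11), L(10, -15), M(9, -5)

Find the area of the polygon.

Apply the shoelace (surveyor's) formula: 2A = Σ (x_i·y_{i+1} − x_{i+1}·y_i), indices taken mod 4.
J→K: (14)(11) − (-6)(12) = 226
K→L: (-6)(-15) − (10)(11) = -20
L→M: (10)(-5) − (9)(-15) = 85
M→J: (9)(12) − (14)(-5) = 178
Σ = 469
Area = |Σ|/2 = 234.5.

234.5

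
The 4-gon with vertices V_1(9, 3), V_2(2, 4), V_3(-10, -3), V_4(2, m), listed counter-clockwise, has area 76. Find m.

The doubled signed area Σ (x_i y_{i+1} − x_{i+1} y_i) is linear in m.
With m=0 it equals 76; the coefficient of m is -19 (from the two edges through V_4).
So -19·m + 76 = 2·76 = 152 ⇒ m = -4.

-4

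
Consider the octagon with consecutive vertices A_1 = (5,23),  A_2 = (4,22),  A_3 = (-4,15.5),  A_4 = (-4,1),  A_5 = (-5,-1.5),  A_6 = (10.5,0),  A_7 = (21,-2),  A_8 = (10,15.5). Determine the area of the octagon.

Apply the surveyor's formula: 2A = Σ (x_i·y_{i+1} − x_{i+1}·y_i), indices taken mod 8.
A_1→A_2: (5)(22) − (4)(23) = 18
A_2→A_3: (4)(15.5) − (-4)(22) = 150
A_3→A_4: (-4)(1) − (-4)(15.5) = 58
A_4→A_5: (-4)(-1.5) − (-5)(1) = 11
A_5→A_6: (-5)(0) − (10.5)(-1.5) = 15.75
A_6→A_7: (10.5)(-2) − (21)(0) = -21
A_7→A_8: (21)(15.5) − (10)(-2) = 345.5
A_8→A_1: (10)(23) − (5)(15.5) = 152.5
Σ = 729.75
Area = |Σ|/2 = 364.875.

364.875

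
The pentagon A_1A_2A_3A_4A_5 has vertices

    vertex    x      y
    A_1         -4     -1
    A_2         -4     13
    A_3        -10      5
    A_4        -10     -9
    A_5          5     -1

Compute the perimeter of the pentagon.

|A_1A_2| = √((0)² + (14)²) = √196 = 14
|A_2A_3| = √((-6)² + (-8)²) = √100 = 10
|A_3A_4| = √((0)² + (-14)²) = √196 = 14
|A_4A_5| = √((15)² + (8)²) = √289 = 17
|A_5A_1| = √((-9)² + (0)²) = √81 = 9
Perimeter = 14 + 10 + 14 + 17 + 9 = 64.

64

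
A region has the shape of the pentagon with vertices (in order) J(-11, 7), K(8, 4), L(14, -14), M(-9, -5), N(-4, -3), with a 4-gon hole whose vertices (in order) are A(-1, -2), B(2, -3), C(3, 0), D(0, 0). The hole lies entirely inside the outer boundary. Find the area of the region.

251

Outer boundary:
Σ = (-100) + (-168) + (-196) + (7) + (-61) = -518
Area = |Σ|/2 = 259.
Hole:
Cross-terms: 7, 9, 0, 0  ⇒  Σ = 16
Area = |Σ|/2 = 8.
Net area = 259 − 8 = 251.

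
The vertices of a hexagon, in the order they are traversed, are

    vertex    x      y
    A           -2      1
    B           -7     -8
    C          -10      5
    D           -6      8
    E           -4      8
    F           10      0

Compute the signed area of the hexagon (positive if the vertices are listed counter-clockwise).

-114

Apply the shoelace formula: 2A = Σ (x_i·y_{i+1} − x_{i+1}·y_i), indices taken mod 6.
A→B: (-2)(-8) − (-7)(1) = 23
B→C: (-7)(5) − (-10)(-8) = -115
C→D: (-10)(8) − (-6)(5) = -50
D→E: (-6)(8) − (-4)(8) = -16
E→F: (-4)(0) − (10)(8) = -80
F→A: (10)(1) − (-2)(0) = 10
Σ = -228
Signed area = Σ/2 = -114 (negative ⇒ clockwise traversal).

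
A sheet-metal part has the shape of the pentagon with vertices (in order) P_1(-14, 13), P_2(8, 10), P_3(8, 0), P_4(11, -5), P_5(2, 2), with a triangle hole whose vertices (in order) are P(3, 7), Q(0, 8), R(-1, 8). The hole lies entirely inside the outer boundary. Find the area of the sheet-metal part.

138.5

Outer boundary:
Cross-terms: -244, -80, -40, 32, 54  ⇒  Σ = -278
Area = |Σ|/2 = 139.
Hole:
Apply the surveyor's formula: 2A = Σ (x_i·y_{i+1} − x_{i+1}·y_i), indices taken mod 3.
P→Q: (3)(8) − (0)(7) = 24
Q→R: (0)(8) − (-1)(8) = 8
R→P: (-1)(7) − (3)(8) = -31
Σ = 1
Area = |Σ|/2 = 0.5.
Net area = 139 − 0.5 = 138.5.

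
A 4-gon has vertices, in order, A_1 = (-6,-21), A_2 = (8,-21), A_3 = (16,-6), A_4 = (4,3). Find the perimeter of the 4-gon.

|A_1A_2| = √((14)² + (0)²) = √196 = 14
|A_2A_3| = √((8)² + (15)²) = √289 = 17
|A_3A_4| = √((-12)² + (9)²) = √225 = 15
|A_4A_1| = √((-10)² + (-24)²) = √676 = 26
Perimeter = 14 + 17 + 15 + 26 = 72.

72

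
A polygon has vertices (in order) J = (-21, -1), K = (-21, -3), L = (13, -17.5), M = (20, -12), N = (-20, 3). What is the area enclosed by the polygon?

272.75

Σ = (42) + (406.5) + (194) + (-180) + (83) = 545.5
Area = |Σ|/2 = 272.75.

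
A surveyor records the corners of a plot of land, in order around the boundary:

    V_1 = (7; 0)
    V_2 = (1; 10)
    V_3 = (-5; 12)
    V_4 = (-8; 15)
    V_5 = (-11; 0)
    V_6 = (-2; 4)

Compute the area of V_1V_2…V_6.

123

Σ = (70) + (62) + (21) + (165) + (-44) + (-28) = 246
Area = |Σ|/2 = 123.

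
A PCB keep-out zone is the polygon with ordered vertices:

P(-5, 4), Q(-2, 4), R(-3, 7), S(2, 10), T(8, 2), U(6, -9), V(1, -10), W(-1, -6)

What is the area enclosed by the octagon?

159.5

Σ = (-12) + (-2) + (-44) + (-76) + (-84) + (-51) + (-16) + (-34) = -319
Area = |Σ|/2 = 159.5.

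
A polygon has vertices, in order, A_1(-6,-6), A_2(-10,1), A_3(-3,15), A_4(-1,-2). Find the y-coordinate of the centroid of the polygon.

Apply the surveyor's formula. First the cross-terms c_i = x_i·y_{i+1} − x_{i+1}·y_i:
  -66, -147, 21, -6  ⇒  2A = -198, A = -99.
Then Σ (y_i + y_{i+1})·c_i = -1701, so ȳ = -1701 / (6·(-99)) = 63/22.

63/22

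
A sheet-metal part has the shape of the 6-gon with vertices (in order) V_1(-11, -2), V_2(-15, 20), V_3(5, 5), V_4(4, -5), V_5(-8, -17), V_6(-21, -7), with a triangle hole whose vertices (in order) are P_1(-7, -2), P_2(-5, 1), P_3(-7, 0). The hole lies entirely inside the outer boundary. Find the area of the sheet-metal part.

Outer boundary:
Cross-terms: -250, -175, -45, -108, -301, -35  ⇒  Σ = -914
Area = |Σ|/2 = 457.
Hole:
Apply the shoelace formula: 2A = Σ (x_i·y_{i+1} − x_{i+1}·y_i), indices taken mod 3.
P_1→P_2: (-7)(1) − (-5)(-2) = -17
P_2→P_3: (-5)(0) − (-7)(1) = 7
P_3→P_1: (-7)(-2) − (-7)(0) = 14
Σ = 4
Area = |Σ|/2 = 2.
Net area = 457 − 2 = 455.

455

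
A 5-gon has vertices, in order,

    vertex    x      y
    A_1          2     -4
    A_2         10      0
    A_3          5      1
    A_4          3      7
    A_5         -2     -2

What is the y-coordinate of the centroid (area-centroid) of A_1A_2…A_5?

Apply Gauss's area formula. First the cross-terms c_i = x_i·y_{i+1} − x_{i+1}·y_i:
  40, 10, 32, 8, 12  ⇒  2A = 102, A = 51.
Then Σ (y_i + y_{i+1})·c_i = 74, so ȳ = 74 / (6·51) = 37/153.

37/153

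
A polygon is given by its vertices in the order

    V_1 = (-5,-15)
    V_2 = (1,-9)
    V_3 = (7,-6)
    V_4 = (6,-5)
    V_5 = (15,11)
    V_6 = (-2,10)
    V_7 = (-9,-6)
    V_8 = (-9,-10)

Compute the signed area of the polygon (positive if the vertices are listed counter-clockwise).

Apply Gauss's area formula: 2A = Σ (x_i·y_{i+1} − x_{i+1}·y_i), indices taken mod 8.
Σ = (60) + (57) + (1) + (141) + (172) + (102) + (36) + (85) = 654
Signed area = Σ/2 = 327 (positive ⇒ counter-clockwise traversal).

327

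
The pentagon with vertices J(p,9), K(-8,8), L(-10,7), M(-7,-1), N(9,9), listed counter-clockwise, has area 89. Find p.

Write out the shoelace sum; only the two edges meeting at J involve p:
2·Area = [(9·9 − p·9) + (p·8 − (-8)·9)] + 29
       = -1·p + 182 = 178
⇒ p = 4.

4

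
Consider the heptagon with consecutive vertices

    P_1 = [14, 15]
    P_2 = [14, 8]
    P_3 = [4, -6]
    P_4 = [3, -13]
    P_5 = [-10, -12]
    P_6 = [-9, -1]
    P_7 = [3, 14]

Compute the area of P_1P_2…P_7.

393

Apply Gauss's area formula: 2A = Σ (x_i·y_{i+1} − x_{i+1}·y_i), indices taken mod 7.
P_1→P_2: (14)(8) − (14)(15) = -98
P_2→P_3: (14)(-6) − (4)(8) = -116
P_3→P_4: (4)(-13) − (3)(-6) = -34
P_4→P_5: (3)(-12) − (-10)(-13) = -166
P_5→P_6: (-10)(-1) − (-9)(-12) = -98
P_6→P_7: (-9)(14) − (3)(-1) = -123
P_7→P_1: (3)(15) − (14)(14) = -151
Σ = -786
Area = |Σ|/2 = 393.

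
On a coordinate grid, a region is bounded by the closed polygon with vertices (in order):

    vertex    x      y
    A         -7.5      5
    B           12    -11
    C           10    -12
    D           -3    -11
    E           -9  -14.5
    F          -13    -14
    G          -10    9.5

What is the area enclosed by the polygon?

Apply the shoelace formula: 2A = Σ (x_i·y_{i+1} − x_{i+1}·y_i), indices taken mod 7.
Σ = (22.5) + (-34) + (-146) + (-55.5) + (-62.5) + (-263.5) + (21.25) = -517.75
Area = |Σ|/2 = 258.875.

258.875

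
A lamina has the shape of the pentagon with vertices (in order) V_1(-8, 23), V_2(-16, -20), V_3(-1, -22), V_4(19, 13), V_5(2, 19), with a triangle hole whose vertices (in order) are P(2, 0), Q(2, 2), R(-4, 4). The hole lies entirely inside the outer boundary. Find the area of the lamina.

Outer boundary:
Apply the surveyor's formula: 2A = Σ (x_i·y_{i+1} − x_{i+1}·y_i), indices taken mod 5.
Σ = (528) + (332) + (405) + (335) + (198) = 1798
Area = |Σ|/2 = 899.
Hole:
Apply the surveyor's formula: 2A = Σ (x_i·y_{i+1} − x_{i+1}·y_i), indices taken mod 3.
Σ = (4) + (16) + (-8) = 12
Area = |Σ|/2 = 6.
Net area = 899 − 6 = 893.

893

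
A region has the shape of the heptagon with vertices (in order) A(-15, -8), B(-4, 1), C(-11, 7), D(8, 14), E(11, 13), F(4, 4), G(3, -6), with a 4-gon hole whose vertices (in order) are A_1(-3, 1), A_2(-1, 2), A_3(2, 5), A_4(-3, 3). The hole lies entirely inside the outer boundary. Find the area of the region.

234.5

Outer boundary:
A→B: (-15)(1) − (-4)(-8) = -47
B→C: (-4)(7) − (-11)(1) = -17
C→D: (-11)(14) − (8)(7) = -210
D→E: (8)(13) − (11)(14) = -50
E→F: (11)(4) − (4)(13) = -8
F→G: (4)(-6) − (3)(4) = -36
G→A: (3)(-8) − (-15)(-6) = -114
Σ = -482
Area = |Σ|/2 = 241.
Hole:
Apply the shoelace (surveyor's) formula: 2A = Σ (x_i·y_{i+1} − x_{i+1}·y_i), indices taken mod 4.
Σ = (-5) + (-9) + (21) + (6) = 13
Area = |Σ|/2 = 6.5.
Net area = 241 − 6.5 = 234.5.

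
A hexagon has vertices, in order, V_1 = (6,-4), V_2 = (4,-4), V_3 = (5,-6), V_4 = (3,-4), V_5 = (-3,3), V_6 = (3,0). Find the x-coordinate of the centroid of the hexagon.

40/19

Apply the surveyor's formula. First the cross-terms c_i = x_i·y_{i+1} − x_{i+1}·y_i:
  -8, -4, -2, -3, -9, -12  ⇒  2A = -38, A = -19.
Then Σ (x_i + x_{i+1})·c_i = -240, so x̄ = -240 / (6·(-19)) = 40/19.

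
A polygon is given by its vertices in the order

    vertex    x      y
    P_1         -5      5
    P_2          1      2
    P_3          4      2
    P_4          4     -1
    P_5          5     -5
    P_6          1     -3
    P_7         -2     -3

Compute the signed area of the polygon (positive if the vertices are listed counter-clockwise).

-46

Σ = (-15) + (-6) + (-12) + (-15) + (-10) + (-9) + (-25) = -92
Signed area = Σ/2 = -46 (negative ⇒ clockwise traversal).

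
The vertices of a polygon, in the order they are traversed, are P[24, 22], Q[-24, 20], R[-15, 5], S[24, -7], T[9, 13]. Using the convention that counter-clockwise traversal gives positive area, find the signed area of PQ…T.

717

Apply the surveyor's formula: 2A = Σ (x_i·y_{i+1} − x_{i+1}·y_i), indices taken mod 5.
Σ = (1008) + (180) + (-15) + (375) + (-114) = 1434
Signed area = Σ/2 = 717 (positive ⇒ counter-clockwise traversal).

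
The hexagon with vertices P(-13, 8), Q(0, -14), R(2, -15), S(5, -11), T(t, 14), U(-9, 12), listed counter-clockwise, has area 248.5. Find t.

The doubled signed area Σ (x_i y_{i+1} − x_{i+1} y_i) is linear in t.
With t=0 it equals 543; the coefficient of t is 23 (from the two edges through T).
So 23·t + 543 = 2·248.5 = 497 ⇒ t = -2.

-2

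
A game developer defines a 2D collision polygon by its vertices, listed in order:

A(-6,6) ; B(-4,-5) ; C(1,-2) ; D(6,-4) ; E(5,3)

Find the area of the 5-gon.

80.5

Apply the shoelace formula: 2A = Σ (x_i·y_{i+1} − x_{i+1}·y_i), indices taken mod 5.
Σ = (54) + (13) + (8) + (38) + (48) = 161
Area = |Σ|/2 = 80.5.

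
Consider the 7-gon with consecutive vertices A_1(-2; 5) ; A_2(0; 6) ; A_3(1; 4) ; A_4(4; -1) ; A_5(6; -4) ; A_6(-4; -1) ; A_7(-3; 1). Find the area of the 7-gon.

Apply the surveyor's formula: 2A = Σ (x_i·y_{i+1} − x_{i+1}·y_i), indices taken mod 7.
A_1→A_2: (-2)(6) − (0)(5) = -12
A_2→A_3: (0)(4) − (1)(6) = -6
A_3→A_4: (1)(-1) − (4)(4) = -17
A_4→A_5: (4)(-4) − (6)(-1) = -10
A_5→A_6: (6)(-1) − (-4)(-4) = -22
A_6→A_7: (-4)(1) − (-3)(-1) = -7
A_7→A_1: (-3)(5) − (-2)(1) = -13
Σ = -87
Area = |Σ|/2 = 43.5.

43.5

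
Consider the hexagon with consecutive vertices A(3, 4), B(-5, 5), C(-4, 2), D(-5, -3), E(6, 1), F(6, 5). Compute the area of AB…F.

Σ = (35) + (10) + (22) + (13) + (24) + (9) = 113
Area = |Σ|/2 = 56.5.

56.5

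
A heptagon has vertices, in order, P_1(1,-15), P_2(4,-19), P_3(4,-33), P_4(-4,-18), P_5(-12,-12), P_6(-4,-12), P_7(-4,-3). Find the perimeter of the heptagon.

|P_1P_2| = √((3)² + (-4)²) = √25 = 5
|P_2P_3| = √((0)² + (-14)²) = √196 = 14
|P_3P_4| = √((-8)² + (15)²) = √289 = 17
|P_4P_5| = √((-8)² + (6)²) = √100 = 10
|P_5P_6| = √((8)² + (0)²) = √64 = 8
|P_6P_7| = √((0)² + (9)²) = √81 = 9
|P_7P_1| = √((5)² + (-12)²) = √169 = 13
Perimeter = 5 + 14 + 17 + 10 + 8 + 9 + 13 = 76.

76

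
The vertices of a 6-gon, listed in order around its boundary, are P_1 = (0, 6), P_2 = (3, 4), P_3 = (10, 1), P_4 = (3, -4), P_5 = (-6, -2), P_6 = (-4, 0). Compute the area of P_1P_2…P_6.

Apply Gauss's area formula: 2A = Σ (x_i·y_{i+1} − x_{i+1}·y_i), indices taken mod 6.
Cross-terms: -18, -37, -43, -30, -8, -24  ⇒  Σ = -160
Area = |Σ|/2 = 80.

80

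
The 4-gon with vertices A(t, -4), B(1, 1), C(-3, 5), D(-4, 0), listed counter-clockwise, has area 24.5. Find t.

1

Write out the shoelace sum; only the two edges meeting at A involve t:
2·Area = [((-4)·(-4) − t·0) + (t·1 − 1·(-4))] + 28
       = 1·t + 48 = 49
⇒ t = 1.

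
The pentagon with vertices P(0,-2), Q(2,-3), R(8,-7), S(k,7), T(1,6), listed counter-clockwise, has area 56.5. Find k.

Write out the shoelace sum; only the two edges meeting at S involve k:
2·Area = [(8·7 − k·(-7)) + (k·6 − 1·7)] + 12
       = 13·k + 61 = 113
⇒ k = 4.

4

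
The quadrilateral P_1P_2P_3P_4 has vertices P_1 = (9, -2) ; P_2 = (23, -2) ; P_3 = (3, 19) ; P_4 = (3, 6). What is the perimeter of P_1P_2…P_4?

|P_1P_2| = √((14)² + (0)²) = √196 = 14
|P_2P_3| = √((-20)² + (21)²) = √841 = 29
|P_3P_4| = √((0)² + (-13)²) = √169 = 13
|P_4P_1| = √((6)² + (-8)²) = √100 = 10
Perimeter = 14 + 29 + 13 + 10 = 66.

66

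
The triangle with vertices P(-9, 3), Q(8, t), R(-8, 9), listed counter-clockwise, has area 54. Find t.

-3

Write out the shoelace sum; only the two edges meeting at Q involve t:
2·Area = [((-9)·t − 8·3) + (8·9 − (-8)·t)] + 57
       = -1·t + 105 = 108
⇒ t = -3.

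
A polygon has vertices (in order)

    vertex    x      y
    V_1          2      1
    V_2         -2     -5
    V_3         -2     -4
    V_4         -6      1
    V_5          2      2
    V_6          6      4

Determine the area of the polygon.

Apply the shoelace formula: 2A = Σ (x_i·y_{i+1} − x_{i+1}·y_i), indices taken mod 6.
Σ = (-8) + (-2) + (-26) + (-14) + (-4) + (-2) = -56
Area = |Σ|/2 = 28.

28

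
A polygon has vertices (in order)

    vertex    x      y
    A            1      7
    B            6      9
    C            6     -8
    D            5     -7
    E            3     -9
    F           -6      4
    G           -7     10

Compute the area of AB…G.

Apply Gauss's area formula: 2A = Σ (x_i·y_{i+1} − x_{i+1}·y_i), indices taken mod 7.
Σ = (-33) + (-102) + (-2) + (-24) + (-42) + (-32) + (-59) = -294
Area = |Σ|/2 = 147.

147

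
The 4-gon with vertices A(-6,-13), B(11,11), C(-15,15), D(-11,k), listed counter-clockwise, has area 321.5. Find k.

Write out the shoelace sum; only the two edges meeting at D involve k:
2·Area = [((-15)·k − (-11)·15) + ((-11)·(-13) − (-6)·k)] + 407
       = -9·k + 715 = 643
⇒ k = 8.

8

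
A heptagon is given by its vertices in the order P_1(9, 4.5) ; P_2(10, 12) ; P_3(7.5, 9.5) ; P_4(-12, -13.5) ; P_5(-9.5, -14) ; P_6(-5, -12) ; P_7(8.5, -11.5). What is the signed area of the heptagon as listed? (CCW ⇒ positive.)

232.875

P_1→P_2: (9)(12) − (10)(4.5) = 63
P_2→P_3: (10)(9.5) − (7.5)(12) = 5
P_3→P_4: (7.5)(-13.5) − (-12)(9.5) = 12.75
P_4→P_5: (-12)(-14) − (-9.5)(-13.5) = 39.75
P_5→P_6: (-9.5)(-12) − (-5)(-14) = 44
P_6→P_7: (-5)(-11.5) − (8.5)(-12) = 159.5
P_7→P_1: (8.5)(4.5) − (9)(-11.5) = 141.75
Σ = 465.75
Signed area = Σ/2 = 232.875 (positive ⇒ counter-clockwise traversal).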